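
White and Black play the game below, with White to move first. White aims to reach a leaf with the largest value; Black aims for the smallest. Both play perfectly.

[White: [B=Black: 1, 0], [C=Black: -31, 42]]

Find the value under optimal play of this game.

0

B (Black): min(1, 0) = 0
C (Black): min(-31, 42) = -31
Root (White): max(0, -31) = 0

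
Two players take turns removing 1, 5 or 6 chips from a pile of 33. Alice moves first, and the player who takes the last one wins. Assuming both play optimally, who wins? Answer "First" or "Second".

W/L table (W = player to move can force a win):
i:   0  1  2  3  4  5  6  7  8  9 10 11 12 13 14 15 16 17 18 19 20 21 22 23 24 25 26 27 28 29 30 31 32 33
     L  W  L  W  L  W  W  W  W  W  W  L  W  L  W  L  W  W  W  W  W  W  L  W  L  W  L  W  W  W  W  W  W  L
Position 33 is L, so the second player wins.

Second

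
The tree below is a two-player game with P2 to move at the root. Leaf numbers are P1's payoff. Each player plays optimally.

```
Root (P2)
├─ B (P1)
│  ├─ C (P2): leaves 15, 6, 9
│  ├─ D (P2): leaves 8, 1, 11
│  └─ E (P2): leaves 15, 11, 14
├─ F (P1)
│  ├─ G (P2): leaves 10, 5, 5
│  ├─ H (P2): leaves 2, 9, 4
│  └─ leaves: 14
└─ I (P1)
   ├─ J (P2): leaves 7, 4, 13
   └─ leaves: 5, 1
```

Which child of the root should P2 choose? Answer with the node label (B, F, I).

I

C (P2): min(15, 6, 9) = 6
D (P2): min(8, 1, 11) = 1
E (P2): min(15, 11, 14) = 11
B (P1): max(6, 1, 11) = 11
G (P2): min(10, 5, 5) = 5
H (P2): min(2, 9, 4) = 2
F (P1): max(5, 2, 14) = 14
J (P2): min(7, 4, 13) = 4
I (P1): max(4, 5, 1) = 5
Root (P2): min(11, 14, 5) = 5
P2 picks the child with the lowest value: I (value 5).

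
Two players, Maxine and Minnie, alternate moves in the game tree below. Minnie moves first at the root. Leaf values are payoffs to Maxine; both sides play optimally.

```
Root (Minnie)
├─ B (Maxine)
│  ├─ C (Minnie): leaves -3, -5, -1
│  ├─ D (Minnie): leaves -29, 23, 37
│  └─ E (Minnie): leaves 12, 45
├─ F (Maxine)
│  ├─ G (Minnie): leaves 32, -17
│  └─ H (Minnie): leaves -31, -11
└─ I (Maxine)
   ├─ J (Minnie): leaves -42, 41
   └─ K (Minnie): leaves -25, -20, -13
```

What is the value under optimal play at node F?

-17

G: min(32, -17) = -17
H: min(-31, -11) = -31
F: max(-17, -31) = -17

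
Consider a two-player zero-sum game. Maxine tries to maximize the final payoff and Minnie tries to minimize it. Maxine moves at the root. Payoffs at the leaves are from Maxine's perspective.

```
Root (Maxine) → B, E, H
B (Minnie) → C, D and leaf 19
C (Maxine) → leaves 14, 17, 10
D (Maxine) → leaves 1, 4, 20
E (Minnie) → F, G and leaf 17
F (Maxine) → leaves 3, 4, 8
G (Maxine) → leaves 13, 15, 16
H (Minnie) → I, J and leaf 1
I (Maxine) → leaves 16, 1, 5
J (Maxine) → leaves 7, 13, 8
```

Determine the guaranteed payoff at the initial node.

17

C (Maxine): max(14, 17, 10) = 17
D (Maxine): max(1, 4, 20) = 20
B (Minnie): min(17, 20, 19) = 17
F (Maxine): max(3, 4, 8) = 8
G (Maxine): max(13, 15, 16) = 16
E (Minnie): min(8, 16, 17) = 8
I (Maxine): max(16, 1, 5) = 16
J (Maxine): max(7, 13, 8) = 13
H (Minnie): min(16, 13, 1) = 1
Root (Maxine): max(17, 8, 1) = 17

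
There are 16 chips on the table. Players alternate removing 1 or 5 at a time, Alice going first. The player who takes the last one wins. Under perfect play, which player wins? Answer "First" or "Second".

i:   0  1  2  3  4  5  6  7  8  9 10 11 12 13 14 15 16
     L  W  L  W  L  W  L  W  L  W  L  W  L  W  L  W  L
Position 16 is L, so the second player wins.

Second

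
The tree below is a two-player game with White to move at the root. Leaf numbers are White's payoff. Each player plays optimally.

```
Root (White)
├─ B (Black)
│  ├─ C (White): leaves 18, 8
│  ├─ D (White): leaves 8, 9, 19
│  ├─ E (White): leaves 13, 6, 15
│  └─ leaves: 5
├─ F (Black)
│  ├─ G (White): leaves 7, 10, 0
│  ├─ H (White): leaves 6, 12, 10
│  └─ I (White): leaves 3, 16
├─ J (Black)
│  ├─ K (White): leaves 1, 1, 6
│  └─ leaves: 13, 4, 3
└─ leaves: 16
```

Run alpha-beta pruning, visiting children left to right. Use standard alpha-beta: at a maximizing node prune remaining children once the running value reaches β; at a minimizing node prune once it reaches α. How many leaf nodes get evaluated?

C [α=-∞,β=+∞]: v=18
D [α=-∞,β=18]: v=19
E [α=-∞,β=18]: v=15
B [α=-∞,β=+∞]: v=5
G [α=5,β=+∞]: v=10
H [α=5,β=10]: v=12 after child 2 ≥ β → β-cutoff, skip 1
I [α=5,β=10]: v=16
F [α=5,β=+∞]: v=10
K [α=10,β=+∞]: v=6
J [α=10,β=+∞]: v=6 after child 1 ≤ α → α-cutoff, skip 3
Root [α=-∞,β=+∞]: v=16
Leaves evaluated: 20 of 24.

20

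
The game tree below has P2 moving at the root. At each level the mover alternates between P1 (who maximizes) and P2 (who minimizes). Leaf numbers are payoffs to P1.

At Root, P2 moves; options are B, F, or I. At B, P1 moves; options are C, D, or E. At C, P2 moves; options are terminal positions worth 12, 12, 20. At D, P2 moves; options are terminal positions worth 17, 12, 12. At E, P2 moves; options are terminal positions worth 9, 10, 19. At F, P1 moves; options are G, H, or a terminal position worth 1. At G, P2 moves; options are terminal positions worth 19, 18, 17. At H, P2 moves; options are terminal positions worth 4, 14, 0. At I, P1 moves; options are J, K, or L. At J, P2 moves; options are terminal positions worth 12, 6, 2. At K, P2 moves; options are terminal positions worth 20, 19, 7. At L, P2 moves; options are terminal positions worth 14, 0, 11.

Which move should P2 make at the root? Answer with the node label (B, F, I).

I

C (P2): min(12, 12, 20) = 12
D (P2): min(17, 12, 12) = 12
E (P2): min(9, 10, 19) = 9
B (P1): max(12, 12, 9) = 12
G (P2): min(19, 18, 17) = 17
H (P2): min(4, 14, 0) = 0
F (P1): max(17, 0, 1) = 17
J (P2): min(12, 6, 2) = 2
K (P2): min(20, 19, 7) = 7
L (P2): min(14, 0, 11) = 0
I (P1): max(2, 7, 0) = 7
Root (P2): min(12, 17, 7) = 7
P2 picks the child with the lowest value: I (value 7).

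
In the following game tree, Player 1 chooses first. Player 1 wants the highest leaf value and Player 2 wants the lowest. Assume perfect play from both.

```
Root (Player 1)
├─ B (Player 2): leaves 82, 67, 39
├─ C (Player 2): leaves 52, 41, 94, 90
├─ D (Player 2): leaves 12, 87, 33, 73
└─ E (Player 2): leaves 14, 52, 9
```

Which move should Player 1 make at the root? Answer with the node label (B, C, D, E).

B (Player 2): min(82, 67, 39) = 39
C (Player 2): min(52, 41, 94, 90) = 41
D (Player 2): min(12, 87, 33, 73) = 12
E (Player 2): min(14, 52, 9) = 9
Root (Player 1): max(39, 41, 12, 9) = 41
Player 1 picks the child with the highest value: C (value 41).

C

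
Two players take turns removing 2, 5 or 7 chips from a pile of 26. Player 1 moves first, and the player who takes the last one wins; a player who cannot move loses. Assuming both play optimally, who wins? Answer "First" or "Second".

Second

i:   0  1  2  3  4  5  6  7  8  9 10 11 12 13 14 15 16 17 18 19 20 21 22 23 24 25 26
     L  L  W  W  L  W  W  W  W  W  L  W  W  L  L  W  W  W  W  W  W  W  L  L  W  W  L
Position 26 is L, so the second player wins.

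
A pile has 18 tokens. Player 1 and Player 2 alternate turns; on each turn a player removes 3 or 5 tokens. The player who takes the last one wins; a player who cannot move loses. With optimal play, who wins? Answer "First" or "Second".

Mark each pile size as W (mover wins) or L (mover loses):
i:   0  1  2  3  4  5  6  7  8  9 10 11 12 13 14 15 16 17 18
     L  L  L  W  W  W  W  W  L  L  L  W  W  W  W  W  L  L  L
Position 18 is L, so the second player wins.

Second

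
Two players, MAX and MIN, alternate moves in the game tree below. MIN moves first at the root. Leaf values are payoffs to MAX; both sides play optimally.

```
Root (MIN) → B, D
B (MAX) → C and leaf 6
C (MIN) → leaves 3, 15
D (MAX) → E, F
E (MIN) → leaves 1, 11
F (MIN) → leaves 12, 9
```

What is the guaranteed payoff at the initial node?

6

C (MIN): min(3, 15) = 3
B (MAX): max(3, 6) = 6
E (MIN): min(1, 11) = 1
F (MIN): min(12, 9) = 9
D (MAX): max(1, 9) = 9
Root (MIN): min(6, 9) = 6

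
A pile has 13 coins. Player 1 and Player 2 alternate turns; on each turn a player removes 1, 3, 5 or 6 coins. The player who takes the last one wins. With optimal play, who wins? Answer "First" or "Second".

Positions where the player to move wins (W) vs loses (L):
i:   0  1  2  3  4  5  6  7  8  9 10 11 12 13
     L  W  L  W  L  W  W  W  W  W  W  L  W  L
Position 13 is L, so the second player wins.

Second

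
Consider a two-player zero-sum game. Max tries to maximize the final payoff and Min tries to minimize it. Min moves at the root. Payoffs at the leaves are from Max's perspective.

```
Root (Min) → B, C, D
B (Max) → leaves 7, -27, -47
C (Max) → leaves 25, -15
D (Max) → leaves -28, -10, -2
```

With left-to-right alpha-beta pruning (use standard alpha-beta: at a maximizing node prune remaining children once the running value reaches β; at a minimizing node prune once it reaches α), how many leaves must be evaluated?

B [α=-∞,β=+∞]: v=7
C [α=-∞,β=7]: v=25 after child 1 ≥ β → β-cutoff, skip 1
D [α=-∞,β=7]: v=-2
Root [α=-∞,β=+∞]: v=-2
Leaves evaluated: 7 of 8.

7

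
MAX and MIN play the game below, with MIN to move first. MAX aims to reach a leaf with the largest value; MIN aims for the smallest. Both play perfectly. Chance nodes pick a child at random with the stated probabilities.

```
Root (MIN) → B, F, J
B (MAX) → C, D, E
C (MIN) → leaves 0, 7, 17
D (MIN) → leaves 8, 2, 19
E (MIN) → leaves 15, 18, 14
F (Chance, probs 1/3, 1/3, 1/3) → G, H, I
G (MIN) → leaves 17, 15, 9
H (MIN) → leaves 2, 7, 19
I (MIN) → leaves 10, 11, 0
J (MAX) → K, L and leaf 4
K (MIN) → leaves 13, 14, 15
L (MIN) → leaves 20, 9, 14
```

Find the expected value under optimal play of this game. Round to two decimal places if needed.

3.67

C (MIN): min(0, 7, 17) = 0
D (MIN): min(8, 2, 19) = 2
E (MIN): min(15, 18, 14) = 14
B (MAX): max(0, 2, 14) = 14
G (MIN): min(17, 15, 9) = 9
H (MIN): min(2, 7, 19) = 2
I (MIN): min(10, 11, 0) = 0
F (Chance): 1/3·9 + 1/3·2 + 1/3·0 = 3.67
K (MIN): min(13, 14, 15) = 13
L (MIN): min(20, 9, 14) = 9
J (MAX): max(13, 9, 4) = 13
Root (MIN): min(14, 3.67, 13) = 3.67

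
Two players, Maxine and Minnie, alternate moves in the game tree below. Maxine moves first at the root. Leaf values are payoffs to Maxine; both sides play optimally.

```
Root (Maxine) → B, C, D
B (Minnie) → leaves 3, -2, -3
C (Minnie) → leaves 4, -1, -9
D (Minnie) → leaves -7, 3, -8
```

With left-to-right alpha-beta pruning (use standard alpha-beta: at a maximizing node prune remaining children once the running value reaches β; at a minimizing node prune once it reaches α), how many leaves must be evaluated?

B [α=-∞,β=+∞]: v=-3
C [α=-3,β=+∞]: v=-9
D [α=-3,β=+∞]: v=-7 after child 1 ≤ α → α-cutoff, skip 2
Root [α=-∞,β=+∞]: v=-3
Leaves evaluated: 7 of 9.

7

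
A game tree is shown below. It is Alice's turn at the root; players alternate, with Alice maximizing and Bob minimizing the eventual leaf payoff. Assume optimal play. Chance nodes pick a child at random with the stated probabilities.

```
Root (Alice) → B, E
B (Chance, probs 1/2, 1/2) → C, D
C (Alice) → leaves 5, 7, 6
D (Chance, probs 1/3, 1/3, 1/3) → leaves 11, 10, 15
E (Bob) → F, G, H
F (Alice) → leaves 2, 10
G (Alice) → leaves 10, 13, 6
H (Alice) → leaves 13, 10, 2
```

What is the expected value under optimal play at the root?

C (Alice): max(5, 7, 6) = 7
D (Chance): 1/3·11 + 1/3·10 + 1/3·15 = 12
B (Chance): 1/2·7 + 1/2·12 = 9.5
F (Alice): max(2, 10) = 10
G (Alice): max(10, 13, 6) = 13
H (Alice): max(13, 10, 2) = 13
E (Bob): min(10, 13, 13) = 10
Root (Alice): max(9.5, 10) = 10

10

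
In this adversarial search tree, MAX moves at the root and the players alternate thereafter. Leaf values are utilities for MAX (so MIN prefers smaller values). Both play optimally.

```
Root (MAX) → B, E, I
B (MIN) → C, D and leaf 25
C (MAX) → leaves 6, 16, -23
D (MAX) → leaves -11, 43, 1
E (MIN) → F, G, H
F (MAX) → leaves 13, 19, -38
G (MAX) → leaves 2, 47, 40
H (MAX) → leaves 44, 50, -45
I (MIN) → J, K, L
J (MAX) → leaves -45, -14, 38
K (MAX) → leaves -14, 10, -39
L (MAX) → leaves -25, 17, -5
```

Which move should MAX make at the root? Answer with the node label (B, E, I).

E

C (MAX): max(6, 16, -23) = 16
D (MAX): max(-11, 43, 1) = 43
B (MIN): min(16, 43, 25) = 16
F (MAX): max(13, 19, -38) = 19
G (MAX): max(2, 47, 40) = 47
H (MAX): max(44, 50, -45) = 50
E (MIN): min(19, 47, 50) = 19
J (MAX): max(-45, -14, 38) = 38
K (MAX): max(-14, 10, -39) = 10
L (MAX): max(-25, 17, -5) = 17
I (MIN): min(38, 10, 17) = 10
Root (MAX): max(16, 19, 10) = 19
MAX picks the child with the highest value: E (value 19).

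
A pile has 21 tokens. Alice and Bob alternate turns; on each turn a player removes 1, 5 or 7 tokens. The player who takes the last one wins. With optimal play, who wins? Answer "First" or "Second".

Compute winning (W) and losing (L) positions by backward induction:
i:   0  1  2  3  4  5  6  7  8  9 10 11 12 13 14 15 16 17 18 19 20 21
     L  W  L  W  L  W  L  W  L  W  L  W  L  W  L  W  L  W  L  W  L  W
Position 21 is W, so the first player wins.

First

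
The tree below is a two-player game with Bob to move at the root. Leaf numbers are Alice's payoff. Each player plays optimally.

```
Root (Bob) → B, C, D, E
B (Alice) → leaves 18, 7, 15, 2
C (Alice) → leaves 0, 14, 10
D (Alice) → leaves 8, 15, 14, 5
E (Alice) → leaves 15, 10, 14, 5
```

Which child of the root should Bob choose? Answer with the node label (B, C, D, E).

C

B (Alice): max(18, 7, 15, 2) = 18
C (Alice): max(0, 14, 10) = 14
D (Alice): max(8, 15, 14, 5) = 15
E (Alice): max(15, 10, 14, 5) = 15
Root (Bob): min(18, 14, 15, 15) = 14
Bob picks the child with the lowest value: C (value 14).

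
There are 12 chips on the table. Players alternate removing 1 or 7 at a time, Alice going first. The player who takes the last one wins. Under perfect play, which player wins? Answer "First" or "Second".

W/L table (W = player to move can force a win):
i:   0  1  2  3  4  5  6  7  8  9 10 11 12
     L  W  L  W  L  W  L  W  L  W  L  W  L
Position 12 is L, so the second player wins.

Second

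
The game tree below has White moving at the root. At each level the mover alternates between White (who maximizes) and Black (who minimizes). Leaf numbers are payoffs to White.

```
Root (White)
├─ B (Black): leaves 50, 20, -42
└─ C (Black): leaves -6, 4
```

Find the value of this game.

-6

B (Black): min(50, 20, -42) = -42
C (Black): min(-6, 4) = -6
Root (White): max(-42, -6) = -6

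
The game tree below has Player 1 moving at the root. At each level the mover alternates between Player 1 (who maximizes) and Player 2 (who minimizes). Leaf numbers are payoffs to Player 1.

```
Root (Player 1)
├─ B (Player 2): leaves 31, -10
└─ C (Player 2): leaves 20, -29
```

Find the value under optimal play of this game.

B (Player 2): min(31, -10) = -10
C (Player 2): min(20, -29) = -29
Root (Player 1): max(-10, -29) = -10

-10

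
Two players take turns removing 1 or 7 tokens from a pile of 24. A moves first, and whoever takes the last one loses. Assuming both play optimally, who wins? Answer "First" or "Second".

First

Positions where the player to move wins (W) vs loses (L):
i:   0  1  2  3  4  5  6  7  8  9 10 11 12 13 14 15 16 17 18 19 20 21 22 23 24
     W  L  W  L  W  L  W  L  W  L  W  L  W  L  W  L  W  L  W  L  W  L  W  L  W
Position 24 is W, so the first player wins.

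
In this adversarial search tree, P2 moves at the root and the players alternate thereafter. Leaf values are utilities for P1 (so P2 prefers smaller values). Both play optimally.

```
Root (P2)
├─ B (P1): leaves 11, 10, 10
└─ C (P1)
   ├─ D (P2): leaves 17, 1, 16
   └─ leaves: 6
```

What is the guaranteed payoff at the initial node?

B (P1): max(11, 10, 10) = 11
D (P2): min(17, 1, 16) = 1
C (P1): max(1, 6) = 6
Root (P2): min(11, 6) = 6

6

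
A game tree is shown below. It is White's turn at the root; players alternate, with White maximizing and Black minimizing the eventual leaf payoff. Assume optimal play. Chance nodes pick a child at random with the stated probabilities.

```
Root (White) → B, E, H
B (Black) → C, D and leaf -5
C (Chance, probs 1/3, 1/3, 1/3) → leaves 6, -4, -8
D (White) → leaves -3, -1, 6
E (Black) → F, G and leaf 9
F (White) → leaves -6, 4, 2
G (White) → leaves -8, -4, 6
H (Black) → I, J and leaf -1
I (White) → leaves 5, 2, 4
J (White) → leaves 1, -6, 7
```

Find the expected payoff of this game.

C (Chance): 1/3·6 + 1/3·-4 + 1/3·-8 = -2
D (White): max(-3, -1, 6) = 6
B (Black): min(-2, 6, -5) = -5
F (White): max(-6, 4, 2) = 4
G (White): max(-8, -4, 6) = 6
E (Black): min(4, 6, 9) = 4
I (White): max(5, 2, 4) = 5
J (White): max(1, -6, 7) = 7
H (Black): min(5, 7, -1) = -1
Root (White): max(-5, 4, -1) = 4

4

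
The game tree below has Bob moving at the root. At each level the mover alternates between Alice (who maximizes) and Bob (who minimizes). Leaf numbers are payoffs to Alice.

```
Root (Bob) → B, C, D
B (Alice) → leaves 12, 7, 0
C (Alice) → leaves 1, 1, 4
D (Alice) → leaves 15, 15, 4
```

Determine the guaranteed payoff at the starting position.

4

B (Alice): max(12, 7, 0) = 12
C (Alice): max(1, 1, 4) = 4
D (Alice): max(15, 15, 4) = 15
Root (Bob): min(12, 4, 15) = 4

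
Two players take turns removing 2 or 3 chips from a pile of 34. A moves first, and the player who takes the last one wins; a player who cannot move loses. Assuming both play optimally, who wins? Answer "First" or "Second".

Positions where the player to move wins (W) vs loses (L):
i:   0  1  2  3  4  5  6  7  8  9 10 11 12 13 14 15 16 17 18 19 20 21 22 23 24 25 26 27 28 29 30 31 32 33 34
     L  L  W  W  W  L  L  W  W  W  L  L  W  W  W  L  L  W  W  W  L  L  W  W  W  L  L  W  W  W  L  L  W  W  W
Position 34 is W, so the first player wins.

First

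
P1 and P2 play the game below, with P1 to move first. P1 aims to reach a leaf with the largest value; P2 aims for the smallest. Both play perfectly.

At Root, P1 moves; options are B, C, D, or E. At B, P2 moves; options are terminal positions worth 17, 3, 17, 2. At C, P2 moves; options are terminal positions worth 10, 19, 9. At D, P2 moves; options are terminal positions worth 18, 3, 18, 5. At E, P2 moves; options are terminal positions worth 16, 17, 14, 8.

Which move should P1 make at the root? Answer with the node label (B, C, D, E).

B (P2): min(17, 3, 17, 2) = 2
C (P2): min(10, 19, 9) = 9
D (P2): min(18, 3, 18, 5) = 3
E (P2): min(16, 17, 14, 8) = 8
Root (P1): max(2, 9, 3, 8) = 9
P1 picks the child with the highest value: C (value 9).

C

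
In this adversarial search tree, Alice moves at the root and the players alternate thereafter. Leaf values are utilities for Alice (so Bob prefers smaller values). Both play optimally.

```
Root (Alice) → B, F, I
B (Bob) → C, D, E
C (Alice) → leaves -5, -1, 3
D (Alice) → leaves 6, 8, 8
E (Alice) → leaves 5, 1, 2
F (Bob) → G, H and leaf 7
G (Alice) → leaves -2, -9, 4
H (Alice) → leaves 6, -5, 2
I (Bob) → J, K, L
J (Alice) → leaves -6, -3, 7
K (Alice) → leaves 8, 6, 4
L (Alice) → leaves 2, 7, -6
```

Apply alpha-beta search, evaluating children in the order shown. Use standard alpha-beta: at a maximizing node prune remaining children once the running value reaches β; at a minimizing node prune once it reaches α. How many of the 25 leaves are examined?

16

C [α=-∞,β=+∞]: v=3
D [α=-∞,β=3]: v=6 after child 1 ≥ β → β-cutoff, skip 2
E [α=-∞,β=3]: v=5 after child 1 ≥ β → β-cutoff, skip 2
B [α=-∞,β=+∞]: v=3
G [α=3,β=+∞]: v=4
H [α=3,β=4]: v=6 after child 1 ≥ β → β-cutoff, skip 2
F [α=3,β=+∞]: v=4
J [α=4,β=+∞]: v=7
K [α=4,β=7]: v=8 after child 1 ≥ β → β-cutoff, skip 2
L [α=4,β=7]: v=7 after child 2 ≥ β → β-cutoff, skip 1
I [α=4,β=+∞]: v=7
Root [α=-∞,β=+∞]: v=7
Leaves evaluated: 16 of 25.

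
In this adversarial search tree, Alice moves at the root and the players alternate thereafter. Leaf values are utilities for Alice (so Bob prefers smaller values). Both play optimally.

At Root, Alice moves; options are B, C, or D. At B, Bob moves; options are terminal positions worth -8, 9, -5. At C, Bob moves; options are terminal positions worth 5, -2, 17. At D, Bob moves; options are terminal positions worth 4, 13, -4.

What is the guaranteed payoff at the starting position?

B (Bob): min(-8, 9, -5) = -8
C (Bob): min(5, -2, 17) = -2
D (Bob): min(4, 13, -4) = -4
Root (Alice): max(-8, -2, -4) = -2

-2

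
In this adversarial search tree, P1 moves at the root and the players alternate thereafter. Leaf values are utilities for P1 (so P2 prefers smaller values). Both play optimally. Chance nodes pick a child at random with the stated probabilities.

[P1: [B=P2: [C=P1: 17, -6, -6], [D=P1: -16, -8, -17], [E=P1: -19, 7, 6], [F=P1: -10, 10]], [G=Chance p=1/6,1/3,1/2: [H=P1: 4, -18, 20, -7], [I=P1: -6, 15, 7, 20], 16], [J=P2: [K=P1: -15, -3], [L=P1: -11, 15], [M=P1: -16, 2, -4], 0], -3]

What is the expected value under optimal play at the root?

18

C (P1): max(17, -6, -6) = 17
D (P1): max(-16, -8, -17) = -8
E (P1): max(-19, 7, 6) = 7
F (P1): max(-10, 10) = 10
B (P2): min(17, -8, 7, 10) = -8
H (P1): max(4, -18, 20, -7) = 20
I (P1): max(-6, 15, 7, 20) = 20
G (Chance): 1/6·20 + 1/3·20 + 1/2·16 = 18
K (P1): max(-15, -3) = -3
L (P1): max(-11, 15) = 15
M (P1): max(-16, 2, -4) = 2
J (P2): min(-3, 15, 2, 0) = -3
Root (P1): max(-8, 18, -3, -3) = 18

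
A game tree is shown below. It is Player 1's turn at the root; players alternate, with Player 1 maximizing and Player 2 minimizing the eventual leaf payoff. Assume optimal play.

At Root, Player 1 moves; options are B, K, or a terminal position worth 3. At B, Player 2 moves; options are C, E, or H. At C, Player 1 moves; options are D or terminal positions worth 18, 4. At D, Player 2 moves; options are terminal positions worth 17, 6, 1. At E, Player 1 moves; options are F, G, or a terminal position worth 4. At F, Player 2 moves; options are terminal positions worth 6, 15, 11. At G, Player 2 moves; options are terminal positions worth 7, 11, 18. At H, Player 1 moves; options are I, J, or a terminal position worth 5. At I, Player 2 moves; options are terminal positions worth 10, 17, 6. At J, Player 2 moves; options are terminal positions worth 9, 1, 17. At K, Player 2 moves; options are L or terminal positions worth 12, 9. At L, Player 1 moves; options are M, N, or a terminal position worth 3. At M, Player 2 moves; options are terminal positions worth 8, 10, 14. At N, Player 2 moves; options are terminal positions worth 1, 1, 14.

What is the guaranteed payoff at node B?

D: min(17, 6, 1) = 1
C: max(1, 18, 4) = 18
F: min(6, 15, 11) = 6
G: min(7, 11, 18) = 7
E: max(6, 7, 4) = 7
I: min(10, 17, 6) = 6
J: min(9, 1, 17) = 1
H: max(6, 1, 5) = 6
B: min(18, 7, 6) = 6

6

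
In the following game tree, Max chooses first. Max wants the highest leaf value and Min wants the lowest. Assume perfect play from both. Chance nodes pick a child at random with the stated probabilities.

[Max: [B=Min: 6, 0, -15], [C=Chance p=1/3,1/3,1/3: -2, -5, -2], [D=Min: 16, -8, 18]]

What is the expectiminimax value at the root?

-3

B (Min): min(6, 0, -15) = -15
C (Chance): 1/3·-2 + 1/3·-5 + 1/3·-2 = -3
D (Min): min(16, -8, 18) = -8
Root (Max): max(-15, -3, -8) = -3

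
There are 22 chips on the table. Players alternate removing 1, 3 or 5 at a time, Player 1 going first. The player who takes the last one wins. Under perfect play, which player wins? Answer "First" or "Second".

Second

i:   0  1  2  3  4  5  6  7  8  9 10 11 12 13 14 15 16 17 18 19 20 21 22
     L  W  L  W  L  W  L  W  L  W  L  W  L  W  L  W  L  W  L  W  L  W  L
Position 22 is L, so the second player wins.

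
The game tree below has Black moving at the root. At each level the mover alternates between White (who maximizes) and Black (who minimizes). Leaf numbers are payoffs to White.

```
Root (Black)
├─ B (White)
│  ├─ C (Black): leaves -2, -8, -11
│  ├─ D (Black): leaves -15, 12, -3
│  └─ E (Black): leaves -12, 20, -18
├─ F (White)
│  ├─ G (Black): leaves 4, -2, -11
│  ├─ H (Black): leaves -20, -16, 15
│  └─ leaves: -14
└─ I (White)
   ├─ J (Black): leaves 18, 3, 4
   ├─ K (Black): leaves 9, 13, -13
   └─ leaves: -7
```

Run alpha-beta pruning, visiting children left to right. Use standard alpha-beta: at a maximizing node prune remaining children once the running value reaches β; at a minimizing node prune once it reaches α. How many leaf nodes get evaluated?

C [α=-∞,β=+∞]: v=-11
D [α=-11,β=+∞]: v=-15 after child 1 ≤ α → α-cutoff, skip 2
E [α=-11,β=+∞]: v=-12 after child 1 ≤ α → α-cutoff, skip 2
B [α=-∞,β=+∞]: v=-11
G [α=-∞,β=-11]: v=-11
F [α=-∞,β=-11]: v=-11 after child 1 ≥ β → β-cutoff, skip 2
J [α=-∞,β=-11]: v=3
I [α=-∞,β=-11]: v=3 after child 1 ≥ β → β-cutoff, skip 2
Root [α=-∞,β=+∞]: v=-11
Leaves evaluated: 11 of 23.

11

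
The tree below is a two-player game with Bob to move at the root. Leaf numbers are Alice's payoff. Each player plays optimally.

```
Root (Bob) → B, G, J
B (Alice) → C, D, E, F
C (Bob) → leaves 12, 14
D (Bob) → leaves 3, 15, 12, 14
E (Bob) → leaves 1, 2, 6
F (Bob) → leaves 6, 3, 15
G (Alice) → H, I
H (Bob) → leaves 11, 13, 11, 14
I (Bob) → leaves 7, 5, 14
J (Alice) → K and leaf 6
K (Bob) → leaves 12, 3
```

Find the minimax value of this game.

C (Bob): min(12, 14) = 12
D (Bob): min(3, 15, 12, 14) = 3
E (Bob): min(1, 2, 6) = 1
F (Bob): min(6, 3, 15) = 3
B (Alice): max(12, 3, 1, 3) = 12
H (Bob): min(11, 13, 11, 14) = 11
I (Bob): min(7, 5, 14) = 5
G (Alice): max(11, 5) = 11
K (Bob): min(12, 3) = 3
J (Alice): max(3, 6) = 6
Root (Bob): min(12, 11, 6) = 6

6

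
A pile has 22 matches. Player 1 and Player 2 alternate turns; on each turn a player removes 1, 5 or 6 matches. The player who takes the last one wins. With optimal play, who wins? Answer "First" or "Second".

W/L table (W = player to move can force a win):
i:   0  1  2  3  4  5  6  7  8  9 10 11 12 13 14 15 16 17 18 19 20 21 22
     L  W  L  W  L  W  W  W  W  W  W  L  W  L  W  L  W  W  W  W  W  W  L
Position 22 is L, so the second player wins.

Second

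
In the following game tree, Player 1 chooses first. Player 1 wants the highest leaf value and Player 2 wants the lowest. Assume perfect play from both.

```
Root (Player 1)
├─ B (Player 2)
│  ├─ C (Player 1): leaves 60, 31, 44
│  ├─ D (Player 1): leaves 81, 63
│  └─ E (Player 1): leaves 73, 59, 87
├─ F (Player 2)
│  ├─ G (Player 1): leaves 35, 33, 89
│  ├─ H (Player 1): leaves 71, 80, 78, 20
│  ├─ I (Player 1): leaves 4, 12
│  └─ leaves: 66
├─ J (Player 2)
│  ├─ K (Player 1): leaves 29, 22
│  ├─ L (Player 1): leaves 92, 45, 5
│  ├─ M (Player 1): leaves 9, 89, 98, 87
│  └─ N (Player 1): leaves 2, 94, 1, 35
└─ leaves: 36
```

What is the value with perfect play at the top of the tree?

C (Player 1): max(60, 31, 44) = 60
D (Player 1): max(81, 63) = 81
E (Player 1): max(73, 59, 87) = 87
B (Player 2): min(60, 81, 87) = 60
G (Player 1): max(35, 33, 89) = 89
H (Player 1): max(71, 80, 78, 20) = 80
I (Player 1): max(4, 12) = 12
F (Player 2): min(89, 80, 12, 66) = 12
K (Player 1): max(29, 22) = 29
L (Player 1): max(92, 45, 5) = 92
M (Player 1): max(9, 89, 98, 87) = 98
N (Player 1): max(2, 94, 1, 35) = 94
J (Player 2): min(29, 92, 98, 94) = 29
Root (Player 1): max(60, 12, 29, 36) = 60

60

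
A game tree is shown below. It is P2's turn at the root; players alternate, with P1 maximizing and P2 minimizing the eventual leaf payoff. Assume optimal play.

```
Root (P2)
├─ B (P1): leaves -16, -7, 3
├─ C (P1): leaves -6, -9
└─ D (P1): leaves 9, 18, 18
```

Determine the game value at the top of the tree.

B (P1): max(-16, -7, 3) = 3
C (P1): max(-6, -9) = -6
D (P1): max(9, 18, 18) = 18
Root (P2): min(3, -6, 18) = -6

-6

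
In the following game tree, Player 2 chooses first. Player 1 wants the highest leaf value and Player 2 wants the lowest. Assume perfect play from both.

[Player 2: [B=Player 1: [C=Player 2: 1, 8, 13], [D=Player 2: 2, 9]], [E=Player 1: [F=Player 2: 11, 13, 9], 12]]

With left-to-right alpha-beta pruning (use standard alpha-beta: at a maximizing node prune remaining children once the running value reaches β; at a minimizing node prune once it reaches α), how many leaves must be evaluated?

8

C [α=-∞,β=+∞]: v=1
D [α=1,β=+∞]: v=2
B [α=-∞,β=+∞]: v=2
F [α=-∞,β=2]: v=9
E [α=-∞,β=2]: v=9 after child 1 ≥ β → β-cutoff, skip 1
Root [α=-∞,β=+∞]: v=2
Leaves evaluated: 8 of 9.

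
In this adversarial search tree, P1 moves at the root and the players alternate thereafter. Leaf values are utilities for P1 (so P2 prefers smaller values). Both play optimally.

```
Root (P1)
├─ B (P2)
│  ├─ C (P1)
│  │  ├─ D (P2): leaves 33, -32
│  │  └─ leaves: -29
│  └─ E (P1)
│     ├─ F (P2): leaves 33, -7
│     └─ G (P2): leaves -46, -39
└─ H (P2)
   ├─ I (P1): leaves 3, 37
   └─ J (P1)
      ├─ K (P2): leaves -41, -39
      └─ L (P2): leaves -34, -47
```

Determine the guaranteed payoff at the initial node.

-29

D (P2): min(33, -32) = -32
C (P1): max(-32, -29) = -29
F (P2): min(33, -7) = -7
G (P2): min(-46, -39) = -46
E (P1): max(-7, -46) = -7
B (P2): min(-29, -7) = -29
I (P1): max(3, 37) = 37
K (P2): min(-41, -39) = -41
L (P2): min(-34, -47) = -47
J (P1): max(-41, -47) = -41
H (P2): min(37, -41) = -41
Root (P1): max(-29, -41) = -29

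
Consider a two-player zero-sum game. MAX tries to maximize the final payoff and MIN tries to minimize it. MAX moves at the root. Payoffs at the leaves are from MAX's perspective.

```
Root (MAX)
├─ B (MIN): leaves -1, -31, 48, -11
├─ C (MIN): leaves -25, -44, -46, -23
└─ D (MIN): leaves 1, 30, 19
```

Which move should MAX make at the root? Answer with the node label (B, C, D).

B (MIN): min(-1, -31, 48, -11) = -31
C (MIN): min(-25, -44, -46, -23) = -46
D (MIN): min(1, 30, 19) = 1
Root (MAX): max(-31, -46, 1) = 1
MAX picks the child with the highest value: D (value 1).

D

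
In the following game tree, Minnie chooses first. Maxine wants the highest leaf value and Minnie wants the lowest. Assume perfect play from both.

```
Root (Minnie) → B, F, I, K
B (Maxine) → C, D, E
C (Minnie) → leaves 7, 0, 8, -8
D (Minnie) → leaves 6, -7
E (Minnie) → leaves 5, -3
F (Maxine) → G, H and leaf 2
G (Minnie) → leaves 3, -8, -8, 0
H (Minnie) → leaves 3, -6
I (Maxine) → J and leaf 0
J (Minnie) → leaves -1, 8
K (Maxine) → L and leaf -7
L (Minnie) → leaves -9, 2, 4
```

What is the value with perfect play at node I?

J: min(-1, 8) = -1
I: max(-1, 0) = 0

0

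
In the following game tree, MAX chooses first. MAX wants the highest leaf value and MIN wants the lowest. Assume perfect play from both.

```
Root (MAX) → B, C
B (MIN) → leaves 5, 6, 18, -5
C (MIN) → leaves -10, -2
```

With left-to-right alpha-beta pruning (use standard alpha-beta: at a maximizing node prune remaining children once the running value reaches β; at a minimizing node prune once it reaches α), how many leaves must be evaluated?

5

B [α=-∞,β=+∞]: v=-5
C [α=-5,β=+∞]: v=-10 after child 1 ≤ α → α-cutoff, skip 1
Root [α=-∞,β=+∞]: v=-5
Leaves evaluated: 5 of 6.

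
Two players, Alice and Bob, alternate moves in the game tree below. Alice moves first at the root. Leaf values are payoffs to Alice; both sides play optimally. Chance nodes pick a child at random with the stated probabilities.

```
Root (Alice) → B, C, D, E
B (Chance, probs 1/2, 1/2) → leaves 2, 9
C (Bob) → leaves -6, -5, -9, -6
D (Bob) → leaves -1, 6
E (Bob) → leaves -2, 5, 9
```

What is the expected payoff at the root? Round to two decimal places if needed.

B (Chance): 1/2·2 + 1/2·9 = 5.5
C (Bob): min(-6, -5, -9, -6) = -9
D (Bob): min(-1, 6) = -1
E (Bob): min(-2, 5, 9) = -2
Root (Alice): max(5.5, -9, -1, -2) = 5.5

5.5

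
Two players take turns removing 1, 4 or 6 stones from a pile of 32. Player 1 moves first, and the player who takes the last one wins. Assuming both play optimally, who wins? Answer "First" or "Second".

Mark each pile size as W (mover wins) or L (mover loses):
i:   0  1  2  3  4  5  6  7  8  9 10 11 12 13 14 15 16 17 18 19 20 21 22 23 24 25 26 27 28 29 30 31 32
     L  W  L  W  W  L  W  L  W  W  L  W  L  W  W  L  W  L  W  W  L  W  L  W  W  L  W  L  W  W  L  W  L
Position 32 is L, so the second player wins.

Second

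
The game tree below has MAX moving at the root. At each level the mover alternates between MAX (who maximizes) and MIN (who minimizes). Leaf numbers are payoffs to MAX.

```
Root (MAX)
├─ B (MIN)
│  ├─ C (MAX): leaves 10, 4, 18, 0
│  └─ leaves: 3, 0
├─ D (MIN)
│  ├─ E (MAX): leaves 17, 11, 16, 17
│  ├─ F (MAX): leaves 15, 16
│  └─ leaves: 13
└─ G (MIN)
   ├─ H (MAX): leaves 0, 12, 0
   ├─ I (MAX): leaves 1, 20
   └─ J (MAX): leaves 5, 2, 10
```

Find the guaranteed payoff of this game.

13

C (MAX): max(10, 4, 18, 0) = 18
B (MIN): min(18, 3, 0) = 0
E (MAX): max(17, 11, 16, 17) = 17
F (MAX): max(15, 16) = 16
D (MIN): min(17, 16, 13) = 13
H (MAX): max(0, 12, 0) = 12
I (MAX): max(1, 20) = 20
J (MAX): max(5, 2, 10) = 10
G (MIN): min(12, 20, 10) = 10
Root (MAX): max(0, 13, 10) = 13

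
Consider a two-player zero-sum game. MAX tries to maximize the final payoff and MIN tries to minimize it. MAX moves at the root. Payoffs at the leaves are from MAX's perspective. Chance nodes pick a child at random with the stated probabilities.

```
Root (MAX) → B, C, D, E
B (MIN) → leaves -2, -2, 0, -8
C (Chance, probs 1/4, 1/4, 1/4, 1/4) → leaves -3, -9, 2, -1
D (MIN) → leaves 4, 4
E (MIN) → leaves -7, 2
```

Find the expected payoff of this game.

4

B (MIN): min(-2, -2, 0, -8) = -8
C (Chance): 1/4·-3 + 1/4·-9 + 1/4·2 + 1/4·-1 = -2.75
D (MIN): min(4, 4) = 4
E (MIN): min(-7, 2) = -7
Root (MAX): max(-8, -2.75, 4, -7) = 4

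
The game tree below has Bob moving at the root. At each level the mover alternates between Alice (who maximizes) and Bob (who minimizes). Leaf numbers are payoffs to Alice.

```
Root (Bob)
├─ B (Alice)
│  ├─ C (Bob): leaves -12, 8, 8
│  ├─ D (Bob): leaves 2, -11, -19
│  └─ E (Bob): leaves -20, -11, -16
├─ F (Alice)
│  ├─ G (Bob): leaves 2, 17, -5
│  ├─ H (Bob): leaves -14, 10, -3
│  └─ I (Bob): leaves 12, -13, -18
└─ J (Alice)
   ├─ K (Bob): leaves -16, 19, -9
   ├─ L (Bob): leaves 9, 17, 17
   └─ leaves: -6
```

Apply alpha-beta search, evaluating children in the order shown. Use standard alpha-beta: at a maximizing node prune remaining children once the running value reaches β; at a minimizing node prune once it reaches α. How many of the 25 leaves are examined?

C [α=-∞,β=+∞]: v=-12
D [α=-12,β=+∞]: v=-19
E [α=-12,β=+∞]: v=-20 after child 1 ≤ α → α-cutoff, skip 2
B [α=-∞,β=+∞]: v=-12
G [α=-∞,β=-12]: v=-5
F [α=-∞,β=-12]: v=-5 after child 1 ≥ β → β-cutoff, skip 2
K [α=-∞,β=-12]: v=-16
L [α=-16,β=-12]: v=9
J [α=-∞,β=-12]: v=9 after child 2 ≥ β → β-cutoff, skip 1
Root [α=-∞,β=+∞]: v=-12
Leaves evaluated: 16 of 25.

16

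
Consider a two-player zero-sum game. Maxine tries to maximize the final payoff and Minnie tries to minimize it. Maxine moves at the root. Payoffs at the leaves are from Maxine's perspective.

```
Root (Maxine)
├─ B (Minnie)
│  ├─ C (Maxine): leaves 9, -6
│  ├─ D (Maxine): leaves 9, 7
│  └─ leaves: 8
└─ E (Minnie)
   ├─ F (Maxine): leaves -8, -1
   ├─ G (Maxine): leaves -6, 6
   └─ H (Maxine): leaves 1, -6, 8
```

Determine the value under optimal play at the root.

8

C (Maxine): max(9, -6) = 9
D (Maxine): max(9, 7) = 9
B (Minnie): min(9, 9, 8) = 8
F (Maxine): max(-8, -1) = -1
G (Maxine): max(-6, 6) = 6
H (Maxine): max(1, -6, 8) = 8
E (Minnie): min(-1, 6, 8) = -1
Root (Maxine): max(8, -1) = 8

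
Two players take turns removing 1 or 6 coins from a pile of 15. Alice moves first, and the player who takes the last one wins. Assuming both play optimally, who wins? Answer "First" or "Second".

First

Mark each pile size as W (mover wins) or L (mover loses):
i:   0  1  2  3  4  5  6  7  8  9 10 11 12 13 14 15
     L  W  L  W  L  W  W  L  W  L  W  L  W  W  L  W
Position 15 is W, so the first player wins.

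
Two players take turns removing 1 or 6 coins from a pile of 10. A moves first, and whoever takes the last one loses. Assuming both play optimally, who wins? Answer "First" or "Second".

Compute winning (W) and losing (L) positions by backward induction:
i:   0  1  2  3  4  5  6  7  8  9 10
     W  L  W  L  W  L  W  W  L  W  L
Position 10 is L, so the second player wins.

Second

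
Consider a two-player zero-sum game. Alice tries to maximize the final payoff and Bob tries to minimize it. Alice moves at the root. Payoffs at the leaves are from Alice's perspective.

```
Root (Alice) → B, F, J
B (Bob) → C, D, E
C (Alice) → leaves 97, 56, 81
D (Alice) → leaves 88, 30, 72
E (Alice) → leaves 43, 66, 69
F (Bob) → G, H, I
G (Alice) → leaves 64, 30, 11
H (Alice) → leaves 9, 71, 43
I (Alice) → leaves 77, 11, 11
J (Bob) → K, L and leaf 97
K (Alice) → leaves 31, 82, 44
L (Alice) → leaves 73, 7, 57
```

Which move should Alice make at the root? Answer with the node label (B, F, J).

J

C (Alice): max(97, 56, 81) = 97
D (Alice): max(88, 30, 72) = 88
E (Alice): max(43, 66, 69) = 69
B (Bob): min(97, 88, 69) = 69
G (Alice): max(64, 30, 11) = 64
H (Alice): max(9, 71, 43) = 71
I (Alice): max(77, 11, 11) = 77
F (Bob): min(64, 71, 77) = 64
K (Alice): max(31, 82, 44) = 82
L (Alice): max(73, 7, 57) = 73
J (Bob): min(82, 73, 97) = 73
Root (Alice): max(69, 64, 73) = 73
Alice picks the child with the highest value: J (value 73).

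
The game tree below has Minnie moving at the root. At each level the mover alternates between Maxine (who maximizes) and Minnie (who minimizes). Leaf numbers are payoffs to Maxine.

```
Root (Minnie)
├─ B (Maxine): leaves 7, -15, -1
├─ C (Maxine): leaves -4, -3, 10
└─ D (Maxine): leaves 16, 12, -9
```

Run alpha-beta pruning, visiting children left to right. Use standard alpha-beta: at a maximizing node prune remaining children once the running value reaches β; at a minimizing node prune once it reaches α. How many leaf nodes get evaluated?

B [α=-∞,β=+∞]: v=7
C [α=-∞,β=7]: v=10
D [α=-∞,β=7]: v=16 after child 1 ≥ β → β-cutoff, skip 2
Root [α=-∞,β=+∞]: v=7
Leaves evaluated: 7 of 9.

7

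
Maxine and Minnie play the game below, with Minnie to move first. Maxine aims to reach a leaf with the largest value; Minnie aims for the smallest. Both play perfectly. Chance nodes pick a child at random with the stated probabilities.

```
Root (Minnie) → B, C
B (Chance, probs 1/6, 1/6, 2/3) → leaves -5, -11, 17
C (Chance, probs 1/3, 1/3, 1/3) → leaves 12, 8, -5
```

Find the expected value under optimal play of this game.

B (Chance): 1/6·-5 + 1/6·-11 + 2/3·17 = 8.67
C (Chance): 1/3·12 + 1/3·8 + 1/3·-5 = 5
Root (Minnie): min(8.67, 5) = 5

5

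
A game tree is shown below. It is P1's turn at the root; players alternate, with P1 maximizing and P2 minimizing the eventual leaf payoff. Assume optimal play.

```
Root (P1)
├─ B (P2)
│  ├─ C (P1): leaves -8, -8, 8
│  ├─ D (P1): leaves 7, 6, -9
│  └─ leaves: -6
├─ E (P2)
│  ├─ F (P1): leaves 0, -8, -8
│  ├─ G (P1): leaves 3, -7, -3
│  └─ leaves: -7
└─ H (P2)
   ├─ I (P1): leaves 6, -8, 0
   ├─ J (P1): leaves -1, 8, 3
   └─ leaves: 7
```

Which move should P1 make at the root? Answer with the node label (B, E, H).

H

C (P1): max(-8, -8, 8) = 8
D (P1): max(7, 6, -9) = 7
B (P2): min(8, 7, -6) = -6
F (P1): max(0, -8, -8) = 0
G (P1): max(3, -7, -3) = 3
E (P2): min(0, 3, -7) = -7
I (P1): max(6, -8, 0) = 6
J (P1): max(-1, 8, 3) = 8
H (P2): min(6, 8, 7) = 6
Root (P1): max(-6, -7, 6) = 6
P1 picks the child with the highest value: H (value 6).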